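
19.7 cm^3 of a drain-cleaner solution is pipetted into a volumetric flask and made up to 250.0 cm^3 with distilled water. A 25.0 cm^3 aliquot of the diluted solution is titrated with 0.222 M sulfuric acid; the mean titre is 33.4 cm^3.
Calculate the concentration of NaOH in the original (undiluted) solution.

2 NaOH + H2SO4 → Na2SO4 + 2 H2O
n(H2SO4) = 0.0334 × 0.222 = 7.41 × 10^-3 mol
From the 2:1 ratio, n(NaOH) in the aliquot = 2/1 × 7.41 × 10^-3 = 0.0148 mol
[NaOH]_dilute = 0.0148 / 0.0250 = 0.593 mol/L
Dilution factor = 250.0 / 19.7 = 12.69
[NaOH]_stock = 0.593 × 12.69 = 7.53 mol/L

7.53 M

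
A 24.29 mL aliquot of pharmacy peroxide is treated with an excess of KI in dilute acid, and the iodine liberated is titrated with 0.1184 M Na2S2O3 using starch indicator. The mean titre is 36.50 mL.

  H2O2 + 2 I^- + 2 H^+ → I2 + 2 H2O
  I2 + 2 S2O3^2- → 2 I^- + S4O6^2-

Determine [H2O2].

0.08896 M

n(S2O3^2-) = 0.03650 × 0.1184 = 4.322 × 10^-3 mol
n(I2) = n(S2O3^2-)/2 = 2.161 × 10^-3 mol
n(H2O2) in the aliquot = 2.161 × 10^-3 mol (1:1 ratio)
[H2O2] = 2.161 × 10^-3 / 0.02429 = 0.08896 mol/L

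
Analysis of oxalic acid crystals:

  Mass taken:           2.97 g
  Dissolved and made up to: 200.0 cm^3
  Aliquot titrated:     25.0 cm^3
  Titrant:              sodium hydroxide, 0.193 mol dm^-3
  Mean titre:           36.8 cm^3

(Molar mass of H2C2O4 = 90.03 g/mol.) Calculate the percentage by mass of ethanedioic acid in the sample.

H2C2O4 + 2 NaOH → Na2C2O4 + 2 H2O
n(NaOH) per titration = 0.0368 × 0.193 = 7.10 × 10^-3 mol
From the 1:2 ratio, n(H2C2O4) in each aliquot = 1/2 × 7.10 × 10^-3 = 3.55 × 10^-3 mol
n(H2C2O4) in the whole flask = 3.55 × 10^-3 × 200.0/25.0 = 0.0284 mol
mass of H2C2O4 = 0.0284 × 90.03 = 2.56 g
% H2C2O4 = 2.56 / 2.97 × 100 = 86.1 %

86.1 %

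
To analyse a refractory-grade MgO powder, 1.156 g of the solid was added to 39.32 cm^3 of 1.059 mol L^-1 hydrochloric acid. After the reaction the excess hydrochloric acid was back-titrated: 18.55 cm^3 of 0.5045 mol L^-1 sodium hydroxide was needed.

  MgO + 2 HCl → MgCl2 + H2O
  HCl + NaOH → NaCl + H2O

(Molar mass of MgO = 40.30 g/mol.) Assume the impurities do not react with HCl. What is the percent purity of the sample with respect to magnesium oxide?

56.27 %

n(HCl) added = 0.03932 × 1.059 = 0.04164 mol
n(NaOH) used in back-titration = 0.01855 × 0.5045 = 9.358 × 10^-3 mol
n(HCl) left over = 9.358 × 10^-3 mol (1:1 ratio)
n(HCl) consumed by analyte = 0.04164 − 9.358 × 10^-3 = 0.03228 mol
From the 1:2 ratio, n(MgO) = 1/2 × 0.03228 = 0.01614 mol
mass of MgO = 0.01614 × 40.30 = 0.6505 g
% MgO = 0.6505 / 1.156 × 100 = 56.27 %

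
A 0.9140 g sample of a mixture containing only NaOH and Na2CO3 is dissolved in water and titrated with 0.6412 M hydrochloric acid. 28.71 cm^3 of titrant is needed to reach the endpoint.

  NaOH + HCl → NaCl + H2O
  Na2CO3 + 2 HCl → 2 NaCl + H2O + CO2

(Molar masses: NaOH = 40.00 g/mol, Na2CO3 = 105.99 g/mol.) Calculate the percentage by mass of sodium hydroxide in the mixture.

20.74 %

n(HCl) = 0.02871 × 0.6412 = 0.01841 mol
Let x = n(NaOH), y = n(Na2CO3).
Titrant: 1x + 2y = 0.01841;  mass: 40.00x + 105.99y = 0.9140
Solving, x = 4.739 × 10^-3 mol, y = 6.835 × 10^-3 mol
mass of NaOH = 4.739 × 10^-3 × 40.00 = 0.1895 g
% NaOH = 0.1895 / 0.9140 × 100 = 20.74 %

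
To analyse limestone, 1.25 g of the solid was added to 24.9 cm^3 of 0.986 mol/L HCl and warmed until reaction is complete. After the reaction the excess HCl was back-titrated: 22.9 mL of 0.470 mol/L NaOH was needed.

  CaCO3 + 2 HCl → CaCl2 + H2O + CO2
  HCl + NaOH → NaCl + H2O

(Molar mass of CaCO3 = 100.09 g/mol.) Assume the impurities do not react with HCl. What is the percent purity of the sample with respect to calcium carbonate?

55.2 %

n(HCl) added = 0.0249 × 0.986 = 0.0246 mol
n(NaOH) used in back-titration = 0.0229 × 0.470 = 0.0108 mol
n(HCl) left over = 0.0108 mol (1:1 ratio)
n(HCl) consumed by analyte = 0.0246 − 0.0108 = 0.0138 mol
From the 1:2 ratio, n(CaCO3) = 1/2 × 0.0138 = 6.89 × 10^-3 mol
mass of CaCO3 = 6.89 × 10^-3 × 100.09 = 0.690 g
% CaCO3 = 0.690 / 1.25 × 100 = 55.2 %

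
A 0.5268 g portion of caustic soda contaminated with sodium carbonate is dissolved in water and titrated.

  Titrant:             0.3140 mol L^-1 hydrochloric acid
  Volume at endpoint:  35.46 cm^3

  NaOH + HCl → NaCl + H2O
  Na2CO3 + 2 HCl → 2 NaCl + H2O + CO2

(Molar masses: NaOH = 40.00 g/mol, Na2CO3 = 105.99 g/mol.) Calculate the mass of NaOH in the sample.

n(HCl) = 0.03546 × 0.3140 = 0.01113 mol
Let x = n(NaOH), y = n(Na2CO3).
Titrant: 1x + 2y = 0.01113;  mass: 40.00x + 105.99y = 0.5268
Solving, x = 4.869 × 10^-3 mol, y = 3.133 × 10^-3 mol
mass of NaOH = 4.869 × 10^-3 × 40.00 = 0.1948 g

0.1948 g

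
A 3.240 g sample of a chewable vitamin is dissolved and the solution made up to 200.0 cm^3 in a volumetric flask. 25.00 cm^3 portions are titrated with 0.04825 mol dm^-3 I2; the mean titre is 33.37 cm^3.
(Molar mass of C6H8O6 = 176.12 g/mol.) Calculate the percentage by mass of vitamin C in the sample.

C6H8O6 + I2 → C6H6O6 + 2 HI
n(I2) per titration = 0.03337 × 0.04825 = 1.610 × 10^-3 mol
n(C6H8O6) in each aliquot = 1.610 × 10^-3 mol (1:1 ratio)
n(C6H8O6) in the whole flask = 1.610 × 10^-3 × 200.0/25.00 = 0.01288 mol
mass of C6H8O6 = 0.01288 × 176.12 = 2.269 g
% C6H8O6 = 2.269 / 3.240 × 100 = 70.02 %

70.02 %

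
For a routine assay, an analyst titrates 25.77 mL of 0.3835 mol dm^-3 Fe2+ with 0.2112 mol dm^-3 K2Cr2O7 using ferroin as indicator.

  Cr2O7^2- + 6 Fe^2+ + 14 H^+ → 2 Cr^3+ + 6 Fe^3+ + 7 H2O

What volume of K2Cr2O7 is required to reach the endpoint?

7.799 mL

n(Fe2+) = 0.02577 L × 0.3835 mol/L = 9.883 × 10^-3 mol
From the 1:6 stoichiometry, n(K2Cr2O7) = 1/6 × 9.883 × 10^-3 = 1.647 × 10^-3 mol
V(K2Cr2O7) = 1.647 × 10^-3 mol / 0.2112 mol/L = 0.007799 L = 7.799 mL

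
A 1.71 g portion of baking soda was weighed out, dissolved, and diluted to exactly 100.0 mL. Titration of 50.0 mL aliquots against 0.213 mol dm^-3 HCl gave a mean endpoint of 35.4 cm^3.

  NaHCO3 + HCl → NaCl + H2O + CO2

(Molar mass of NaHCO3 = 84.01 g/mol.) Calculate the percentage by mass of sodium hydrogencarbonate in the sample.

n(HCl) per titration = 0.0354 × 0.213 = 7.54 × 10^-3 mol
n(NaHCO3) in each aliquot = 7.54 × 10^-3 mol (1:1 ratio)
n(NaHCO3) in the whole flask = 7.54 × 10^-3 × 100.0/50.0 = 0.0151 mol
mass of NaHCO3 = 0.0151 × 84.01 = 1.27 g
% NaHCO3 = 1.27 / 1.71 × 100 = 74.1 %

74.1 %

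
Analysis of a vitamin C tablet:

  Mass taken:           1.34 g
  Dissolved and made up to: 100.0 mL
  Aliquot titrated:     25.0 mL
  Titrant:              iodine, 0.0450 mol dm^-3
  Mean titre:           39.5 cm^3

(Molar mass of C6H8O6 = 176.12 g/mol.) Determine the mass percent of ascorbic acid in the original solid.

93.4 %

C6H8O6 + I2 → C6H6O6 + 2 HI
n(I2) per titration = 0.0395 × 0.0450 = 1.78 × 10^-3 mol
n(C6H8O6) in each aliquot = 1.78 × 10^-3 mol (1:1 ratio)
n(C6H8O6) in the whole flask = 1.78 × 10^-3 × 100.0/25.0 = 7.11 × 10^-3 mol
mass of C6H8O6 = 7.11 × 10^-3 × 176.12 = 1.25 g
% C6H8O6 = 1.25 / 1.34 × 100 = 93.4 %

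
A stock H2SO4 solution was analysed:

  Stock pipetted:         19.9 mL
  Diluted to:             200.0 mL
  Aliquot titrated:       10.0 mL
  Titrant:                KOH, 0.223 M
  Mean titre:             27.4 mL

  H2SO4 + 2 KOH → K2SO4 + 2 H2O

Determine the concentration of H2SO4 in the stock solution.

3.07 M

n(KOH) = 0.0274 × 0.223 = 6.11 × 10^-3 mol
From the 1:2 ratio, n(H2SO4) in the aliquot = 1/2 × 6.11 × 10^-3 = 3.06 × 10^-3 mol
[H2SO4]_dilute = 3.06 × 10^-3 / 0.0100 = 0.306 mol/L
Dilution factor = 200.0 / 19.9 = 10.05
[H2SO4]_stock = 0.306 × 10.05 = 3.07 mol/L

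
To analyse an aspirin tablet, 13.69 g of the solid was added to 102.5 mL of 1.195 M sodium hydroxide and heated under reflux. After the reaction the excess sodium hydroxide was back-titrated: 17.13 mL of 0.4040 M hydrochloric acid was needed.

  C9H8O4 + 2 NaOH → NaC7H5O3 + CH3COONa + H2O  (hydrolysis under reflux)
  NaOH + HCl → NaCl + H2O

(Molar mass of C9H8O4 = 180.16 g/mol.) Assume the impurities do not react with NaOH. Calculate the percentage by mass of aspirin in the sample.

n(NaOH) added = 0.1025 × 1.195 = 0.1225 mol
n(HCl) used in back-titration = 0.01713 × 0.4040 = 6.921 × 10^-3 mol
n(NaOH) left over = 6.921 × 10^-3 mol (1:1 ratio)
n(NaOH) consumed by analyte = 0.1225 − 6.921 × 10^-3 = 0.1156 mol
From the 1:2 ratio, n(C9H8O4) = 1/2 × 0.1156 = 0.05778 mol
mass of C9H8O4 = 0.05778 × 180.16 = 10.41 g
% C9H8O4 = 10.41 / 13.69 × 100 = 76.04 %

76.04 %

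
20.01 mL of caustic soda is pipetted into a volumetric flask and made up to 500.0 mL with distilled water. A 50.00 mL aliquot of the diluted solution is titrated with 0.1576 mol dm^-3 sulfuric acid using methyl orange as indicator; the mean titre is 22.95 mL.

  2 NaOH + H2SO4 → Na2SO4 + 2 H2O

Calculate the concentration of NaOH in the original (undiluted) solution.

3.615 mol/L

n(H2SO4) = 0.02295 × 0.1576 = 3.617 × 10^-3 mol
From the 2:1 ratio, n(NaOH) in the aliquot = 2/1 × 3.617 × 10^-3 = 7.234 × 10^-3 mol
[NaOH]_dilute = 7.234 × 10^-3 / 0.05000 = 0.1447 mol/L
Dilution factor = 500.0 / 20.01 = 24.99
[NaOH]_stock = 0.1447 × 24.99 = 3.615 mol/L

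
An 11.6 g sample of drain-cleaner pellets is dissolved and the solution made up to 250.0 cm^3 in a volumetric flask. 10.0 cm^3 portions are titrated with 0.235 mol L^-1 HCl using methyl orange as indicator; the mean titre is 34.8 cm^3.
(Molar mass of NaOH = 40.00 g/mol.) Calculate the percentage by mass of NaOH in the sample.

70.5 %

NaOH + HCl → NaCl + H2O
n(HCl) per titration = 0.0348 × 0.235 = 8.18 × 10^-3 mol
n(NaOH) in each aliquot = 8.18 × 10^-3 mol (1:1 ratio)
n(NaOH) in the whole flask = 8.18 × 10^-3 × 250.0/10.0 = 0.204 mol
mass of NaOH = 0.204 × 40.00 = 8.18 g
% NaOH = 8.18 / 11.6 × 100 = 70.5 %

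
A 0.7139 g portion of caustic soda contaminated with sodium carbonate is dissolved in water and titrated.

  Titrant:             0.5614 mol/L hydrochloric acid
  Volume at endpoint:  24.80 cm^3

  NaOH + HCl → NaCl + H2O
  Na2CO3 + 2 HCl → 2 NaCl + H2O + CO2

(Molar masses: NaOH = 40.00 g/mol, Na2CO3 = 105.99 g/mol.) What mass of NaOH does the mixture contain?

n(HCl) = 0.02480 × 0.5614 = 0.01392 mol
Let x = n(NaOH), y = n(Na2CO3).
Titrant: 1x + 2y = 0.01392;  mass: 40.00x + 105.99y = 0.7139
Solving, x = 1.842 × 10^-3 mol, y = 6.040 × 10^-3 mol
mass of NaOH = 1.842 × 10^-3 × 40.00 = 0.07367 g

0.07367 g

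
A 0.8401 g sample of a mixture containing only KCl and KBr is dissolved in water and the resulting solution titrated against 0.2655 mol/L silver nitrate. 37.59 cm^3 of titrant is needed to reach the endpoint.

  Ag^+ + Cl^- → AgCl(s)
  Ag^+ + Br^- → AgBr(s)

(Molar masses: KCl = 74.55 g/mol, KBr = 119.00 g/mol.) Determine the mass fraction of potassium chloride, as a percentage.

69.38 %

n(AgNO3) = 0.03759 × 0.2655 = 9.980 × 10^-3 mol
Let x = n(KCl), y = n(KBr).
Titrant: 1x + 1y = 9.980 × 10^-3;  mass: 74.55x + 119.00y = 0.8401
Solving, x = 7.819 × 10^-3 mol, y = 2.162 × 10^-3 mol
mass of KCl = 7.819 × 10^-3 × 74.55 = 0.5829 g
% KCl = 0.5829 / 0.8401 × 100 = 69.38 %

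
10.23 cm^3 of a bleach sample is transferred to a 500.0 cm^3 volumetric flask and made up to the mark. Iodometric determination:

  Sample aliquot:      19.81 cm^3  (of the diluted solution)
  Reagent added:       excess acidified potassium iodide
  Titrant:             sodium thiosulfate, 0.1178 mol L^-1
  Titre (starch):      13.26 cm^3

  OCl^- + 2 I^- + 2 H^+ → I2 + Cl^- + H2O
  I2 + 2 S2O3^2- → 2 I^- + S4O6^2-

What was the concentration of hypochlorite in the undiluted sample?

n(S2O3^2-) = 0.01326 × 0.1178 = 1.562 × 10^-3 mol
n(I2) = n(S2O3^2-)/2 = 7.810 × 10^-4 mol
n(OCl^-) in the aliquot = 7.810 × 10^-4 mol (1:1 ratio)
[OCl^-]_dilute = 7.810 × 10^-4 / 0.01981 = 0.03943 mol/L
[OCl^-]_original = 0.03943 × 500.0/10.23 = 1.927 mol/L

1.927 mol/L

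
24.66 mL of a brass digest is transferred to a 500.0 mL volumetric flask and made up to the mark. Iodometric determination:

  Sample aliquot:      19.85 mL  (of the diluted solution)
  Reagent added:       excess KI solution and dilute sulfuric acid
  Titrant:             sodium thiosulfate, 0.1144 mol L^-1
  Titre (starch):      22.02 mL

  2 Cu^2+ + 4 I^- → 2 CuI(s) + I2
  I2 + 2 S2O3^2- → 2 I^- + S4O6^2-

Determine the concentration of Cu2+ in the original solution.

n(S2O3^2-) = 0.02202 × 0.1144 = 2.519 × 10^-3 mol
n(I2) = n(S2O3^2-)/2 = 1.260 × 10^-3 mol
From the 2:1 ratio, n(Cu2+) in the aliquot = 2/1 × 1.260 × 10^-3 = 2.519 × 10^-3 mol
[Cu2+]_dilute = 2.519 × 10^-3 / 0.01985 = 0.1269 mol/L
[Cu2+]_original = 0.1269 × 500.0/24.66 = 2.573 mol/L

2.573 mol/L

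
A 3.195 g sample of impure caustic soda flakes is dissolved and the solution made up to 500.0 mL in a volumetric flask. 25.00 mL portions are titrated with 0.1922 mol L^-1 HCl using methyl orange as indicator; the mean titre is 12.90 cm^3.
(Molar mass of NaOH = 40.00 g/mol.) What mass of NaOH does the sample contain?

1.984 g

NaOH + HCl → NaCl + H2O
n(HCl) per titration = 0.01290 × 0.1922 = 2.479 × 10^-3 mol
n(NaOH) in each aliquot = 2.479 × 10^-3 mol (1:1 ratio)
n(NaOH) in the whole flask = 2.479 × 10^-3 × 500.0/25.00 = 0.04959 mol
mass of NaOH = 0.04959 × 40.00 = 1.984 g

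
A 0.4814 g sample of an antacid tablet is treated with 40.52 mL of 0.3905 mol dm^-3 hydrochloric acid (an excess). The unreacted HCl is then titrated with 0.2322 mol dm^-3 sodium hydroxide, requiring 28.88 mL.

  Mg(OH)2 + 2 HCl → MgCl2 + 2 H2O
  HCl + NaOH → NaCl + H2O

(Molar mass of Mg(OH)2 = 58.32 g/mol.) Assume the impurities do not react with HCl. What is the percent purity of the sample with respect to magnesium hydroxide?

55.23 %

n(HCl) added = 0.04052 × 0.3905 = 0.01582 mol
n(NaOH) used in back-titration = 0.02888 × 0.2322 = 6.706 × 10^-3 mol
n(HCl) left over = 6.706 × 10^-3 mol (1:1 ratio)
n(HCl) consumed by analyte = 0.01582 − 6.706 × 10^-3 = 9.117 × 10^-3 mol
From the 1:2 ratio, n(Mg(OH)2) = 1/2 × 9.117 × 10^-3 = 4.559 × 10^-3 mol
mass of Mg(OH)2 = 4.559 × 10^-3 × 58.32 = 0.2659 g
% Mg(OH)2 = 0.2659 / 0.4814 × 100 = 55.23 %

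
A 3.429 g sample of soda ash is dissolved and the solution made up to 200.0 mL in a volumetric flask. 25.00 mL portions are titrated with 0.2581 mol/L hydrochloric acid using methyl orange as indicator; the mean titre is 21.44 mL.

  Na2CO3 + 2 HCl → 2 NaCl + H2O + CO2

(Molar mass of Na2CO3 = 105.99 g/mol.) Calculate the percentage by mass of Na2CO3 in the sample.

68.42 %

n(HCl) per titration = 0.02144 × 0.2581 = 5.534 × 10^-3 mol
From the 1:2 ratio, n(Na2CO3) in each aliquot = 1/2 × 5.534 × 10^-3 = 2.767 × 10^-3 mol
n(Na2CO3) in the whole flask = 2.767 × 10^-3 × 200.0/25.00 = 0.02213 mol
mass of Na2CO3 = 0.02213 × 105.99 = 2.346 g
% Na2CO3 = 2.346 / 3.429 × 100 = 68.42 %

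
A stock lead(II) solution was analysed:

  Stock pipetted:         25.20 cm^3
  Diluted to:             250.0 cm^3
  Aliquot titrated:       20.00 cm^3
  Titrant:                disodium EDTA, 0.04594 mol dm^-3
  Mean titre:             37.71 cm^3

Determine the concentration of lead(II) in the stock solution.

Pb^2+ + EDTA^4- → [Pb(EDTA)]^2-
n(EDTA) = 0.03771 × 0.04594 = 1.732 × 10^-3 mol
n(Pb2+) in the aliquot = 1.732 × 10^-3 mol (1:1 ratio)
[Pb2+]_dilute = 1.732 × 10^-3 / 0.02000 = 0.08662 mol/L
Dilution factor = 250.0 / 25.20 = 9.921
[Pb2+]_stock = 0.08662 × 9.921 = 0.8593 mol/L

0.8593 mol/L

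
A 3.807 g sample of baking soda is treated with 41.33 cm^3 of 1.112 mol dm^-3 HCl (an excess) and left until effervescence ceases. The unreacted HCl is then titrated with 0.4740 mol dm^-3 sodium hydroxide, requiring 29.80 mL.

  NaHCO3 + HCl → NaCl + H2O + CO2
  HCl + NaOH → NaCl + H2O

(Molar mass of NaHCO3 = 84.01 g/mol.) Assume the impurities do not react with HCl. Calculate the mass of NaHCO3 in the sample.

2.674 g

n(HCl) added = 0.04133 × 1.112 = 0.04596 mol
n(NaOH) used in back-titration = 0.02980 × 0.4740 = 0.01413 mol
n(HCl) left over = 0.01413 mol (1:1 ratio)
n(HCl) consumed by analyte = 0.04596 − 0.01413 = 0.03183 mol
n(NaHCO3) = 0.03183 mol (1:1 ratio)
mass of NaHCO3 = 0.03183 × 84.01 = 2.674 g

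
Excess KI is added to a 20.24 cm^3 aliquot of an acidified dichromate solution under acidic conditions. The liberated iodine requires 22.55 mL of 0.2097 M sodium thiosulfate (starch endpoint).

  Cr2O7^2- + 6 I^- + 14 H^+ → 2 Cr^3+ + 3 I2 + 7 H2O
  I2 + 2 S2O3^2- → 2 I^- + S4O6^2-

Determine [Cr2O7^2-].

n(S2O3^2-) = 0.02255 × 0.2097 = 4.729 × 10^-3 mol
n(I2) = n(S2O3^2-)/2 = 2.364 × 10^-3 mol
From the 1:3 ratio, n(Cr2O7^2-) in the aliquot = 1/3 × 2.364 × 10^-3 = 7.881 × 10^-4 mol
[Cr2O7^2-] = 7.881 × 10^-4 / 0.02024 = 0.03894 mol/L

0.03894 M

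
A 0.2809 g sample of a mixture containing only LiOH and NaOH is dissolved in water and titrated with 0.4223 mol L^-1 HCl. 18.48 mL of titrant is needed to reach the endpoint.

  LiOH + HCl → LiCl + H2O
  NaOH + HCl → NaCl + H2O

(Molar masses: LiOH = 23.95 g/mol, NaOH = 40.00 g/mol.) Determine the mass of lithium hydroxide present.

0.04665 g

n(HCl) = 0.01848 × 0.4223 = 7.804 × 10^-3 mol
Let x = n(LiOH), y = n(NaOH).
Titrant: 1x + 1y = 7.804 × 10^-3;  mass: 23.95x + 40.00y = 0.2809
Solving, x = 1.948 × 10^-3 mol, y = 5.856 × 10^-3 mol
mass of LiOH = 1.948 × 10^-3 × 23.95 = 0.04665 g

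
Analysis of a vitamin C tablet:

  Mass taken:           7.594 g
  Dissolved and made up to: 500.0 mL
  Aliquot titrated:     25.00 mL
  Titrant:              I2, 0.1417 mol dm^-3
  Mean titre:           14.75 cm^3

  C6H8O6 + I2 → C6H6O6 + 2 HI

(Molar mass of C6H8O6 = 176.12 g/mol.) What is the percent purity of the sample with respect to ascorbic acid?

n(I2) per titration = 0.01475 × 0.1417 = 2.090 × 10^-3 mol
n(C6H8O6) in each aliquot = 2.090 × 10^-3 mol (1:1 ratio)
n(C6H8O6) in the whole flask = 2.090 × 10^-3 × 500.0/25.00 = 0.04180 mol
mass of C6H8O6 = 0.04180 × 176.12 = 7.362 g
% C6H8O6 = 7.362 / 7.594 × 100 = 96.95 %

96.95 %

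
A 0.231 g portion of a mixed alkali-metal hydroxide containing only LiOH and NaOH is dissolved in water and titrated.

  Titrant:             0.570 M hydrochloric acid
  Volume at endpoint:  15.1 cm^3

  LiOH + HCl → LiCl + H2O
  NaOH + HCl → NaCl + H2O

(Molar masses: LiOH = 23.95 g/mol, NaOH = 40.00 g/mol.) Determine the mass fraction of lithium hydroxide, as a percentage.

n(HCl) = 0.0151 × 0.570 = 8.61 × 10^-3 mol
Let x = n(LiOH), y = n(NaOH).
Titrant: 1x + 1y = 8.61 × 10^-3;  mass: 23.95x + 40.00y = 0.231
Solving, x = 7.06 × 10^-3 mol, y = 1.55 × 10^-3 mol
mass of LiOH = 7.06 × 10^-3 × 23.95 = 0.169 g
% LiOH = 0.169 / 0.231 × 100 = 73.2 %

73.2 %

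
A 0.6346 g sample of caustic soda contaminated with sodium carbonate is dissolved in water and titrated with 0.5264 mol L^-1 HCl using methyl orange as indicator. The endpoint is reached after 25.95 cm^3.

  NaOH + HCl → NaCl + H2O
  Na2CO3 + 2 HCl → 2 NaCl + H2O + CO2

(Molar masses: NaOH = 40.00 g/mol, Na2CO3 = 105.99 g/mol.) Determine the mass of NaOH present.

n(HCl) = 0.02595 × 0.5264 = 0.01366 mol
Let x = n(NaOH), y = n(Na2CO3).
Titrant: 1x + 2y = 0.01366;  mass: 40.00x + 105.99y = 0.6346
Solving, x = 6.873 × 10^-3 mol, y = 3.393 × 10^-3 mol
mass of NaOH = 6.873 × 10^-3 × 40.00 = 0.2749 g

0.2749 g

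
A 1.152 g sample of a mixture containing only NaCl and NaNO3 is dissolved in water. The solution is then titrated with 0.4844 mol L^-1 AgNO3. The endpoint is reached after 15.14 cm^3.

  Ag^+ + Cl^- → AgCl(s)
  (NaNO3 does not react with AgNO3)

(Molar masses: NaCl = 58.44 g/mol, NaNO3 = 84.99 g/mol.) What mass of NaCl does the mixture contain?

n(AgNO3) = 0.01514 × 0.4844 = 7.334 × 10^-3 mol
Let x = n(NaCl), y = n(NaNO3).
Titrant: 1x = 7.334 × 10^-3;  mass: 58.44x + 84.99y = 1.152
Solving, x = 7.334 × 10^-3 mol, y = 8.512 × 10^-3 mol
mass of NaCl = 7.334 × 10^-3 × 58.44 = 0.4286 g

0.4286 g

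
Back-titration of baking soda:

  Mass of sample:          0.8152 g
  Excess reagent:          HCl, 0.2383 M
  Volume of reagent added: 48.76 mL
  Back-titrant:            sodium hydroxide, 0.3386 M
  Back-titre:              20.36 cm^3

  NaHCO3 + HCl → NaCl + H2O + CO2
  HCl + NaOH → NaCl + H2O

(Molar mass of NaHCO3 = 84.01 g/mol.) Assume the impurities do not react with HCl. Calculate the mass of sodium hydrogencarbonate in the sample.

n(HCl) added = 0.04876 × 0.2383 = 0.01162 mol
n(NaOH) used in back-titration = 0.02036 × 0.3386 = 6.894 × 10^-3 mol
n(HCl) left over = 6.894 × 10^-3 mol (1:1 ratio)
n(HCl) consumed by analyte = 0.01162 − 6.894 × 10^-3 = 4.726 × 10^-3 mol
n(NaHCO3) = 4.726 × 10^-3 mol (1:1 ratio)
mass of NaHCO3 = 4.726 × 10^-3 × 84.01 = 0.3970 g

0.3970 g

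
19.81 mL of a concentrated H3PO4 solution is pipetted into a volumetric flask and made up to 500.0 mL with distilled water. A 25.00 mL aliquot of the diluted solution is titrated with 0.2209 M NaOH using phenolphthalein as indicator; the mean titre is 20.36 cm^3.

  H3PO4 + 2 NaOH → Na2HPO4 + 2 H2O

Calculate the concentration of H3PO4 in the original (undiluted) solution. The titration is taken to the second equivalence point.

n(NaOH) = 0.02036 × 0.2209 = 4.498 × 10^-3 mol
From the 1:2 ratio, n(H3PO4) in the aliquot = 1/2 × 4.498 × 10^-3 = 2.249 × 10^-3 mol
[H3PO4]_dilute = 2.249 × 10^-3 / 0.02500 = 0.08995 mol/L
Dilution factor = 500.0 / 19.81 = 25.24
[H3PO4]_stock = 0.08995 × 25.24 = 2.270 mol/L

2.270 M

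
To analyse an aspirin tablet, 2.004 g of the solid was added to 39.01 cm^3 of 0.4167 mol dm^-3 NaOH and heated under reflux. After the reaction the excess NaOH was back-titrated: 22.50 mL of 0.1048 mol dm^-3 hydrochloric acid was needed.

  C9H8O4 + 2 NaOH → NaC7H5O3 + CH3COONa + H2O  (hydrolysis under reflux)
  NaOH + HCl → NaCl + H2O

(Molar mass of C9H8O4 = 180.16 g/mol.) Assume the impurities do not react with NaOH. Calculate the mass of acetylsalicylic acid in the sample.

1.252 g

n(NaOH) added = 0.03901 × 0.4167 = 0.01626 mol
n(HCl) used in back-titration = 0.02250 × 0.1048 = 2.358 × 10^-3 mol
n(NaOH) left over = 2.358 × 10^-3 mol (1:1 ratio)
n(NaOH) consumed by analyte = 0.01626 − 2.358 × 10^-3 = 0.01390 mol
From the 1:2 ratio, n(C9H8O4) = 1/2 × 0.01390 = 6.949 × 10^-3 mol
mass of C9H8O4 = 6.949 × 10^-3 × 180.16 = 1.252 g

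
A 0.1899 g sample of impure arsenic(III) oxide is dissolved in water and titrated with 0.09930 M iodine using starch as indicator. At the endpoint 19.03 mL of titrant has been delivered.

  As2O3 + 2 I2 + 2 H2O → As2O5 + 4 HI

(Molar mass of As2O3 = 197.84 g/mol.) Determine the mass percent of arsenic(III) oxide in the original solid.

n(I2) = 0.01903 L × 0.09930 mol/L = 1.890 × 10^-3 mol
From the 1:2 ratio, n(As2O3) = 1/2 × 1.890 × 10^-3 = 9.448 × 10^-4 mol
mass of As2O3 = 9.448 × 10^-4 × 197.84 g/mol = 0.1869 g
% As2O3 = 0.1869 / 0.1899 × 100 = 98.43 %

98.43 %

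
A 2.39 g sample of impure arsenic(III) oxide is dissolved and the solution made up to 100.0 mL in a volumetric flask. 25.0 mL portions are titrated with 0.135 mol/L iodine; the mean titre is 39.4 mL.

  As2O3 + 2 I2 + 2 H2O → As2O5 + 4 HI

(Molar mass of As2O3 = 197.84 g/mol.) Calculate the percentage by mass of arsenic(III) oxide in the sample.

88.1 %

n(I2) per titration = 0.0394 × 0.135 = 5.32 × 10^-3 mol
From the 1:2 ratio, n(As2O3) in each aliquot = 1/2 × 5.32 × 10^-3 = 2.66 × 10^-3 mol
n(As2O3) in the whole flask = 2.66 × 10^-3 × 100.0/25.0 = 0.0106 mol
mass of As2O3 = 0.0106 × 197.84 = 2.10 g
% As2O3 = 2.10 / 2.39 × 100 = 88.1 %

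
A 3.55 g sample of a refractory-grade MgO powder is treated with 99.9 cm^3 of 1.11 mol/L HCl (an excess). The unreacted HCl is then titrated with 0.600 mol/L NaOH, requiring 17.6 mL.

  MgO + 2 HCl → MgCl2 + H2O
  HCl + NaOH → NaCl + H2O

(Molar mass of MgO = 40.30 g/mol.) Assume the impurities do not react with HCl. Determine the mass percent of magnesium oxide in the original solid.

56.9 %

n(HCl) added = 0.0999 × 1.11 = 0.111 mol
n(NaOH) used in back-titration = 0.0176 × 0.600 = 0.0106 mol
n(HCl) left over = 0.0106 mol (1:1 ratio)
n(HCl) consumed by analyte = 0.111 − 0.0106 = 0.100 mol
From the 1:2 ratio, n(MgO) = 1/2 × 0.100 = 0.0502 mol
mass of MgO = 0.0502 × 40.30 = 2.02 g
% MgO = 2.02 / 3.55 × 100 = 56.9 %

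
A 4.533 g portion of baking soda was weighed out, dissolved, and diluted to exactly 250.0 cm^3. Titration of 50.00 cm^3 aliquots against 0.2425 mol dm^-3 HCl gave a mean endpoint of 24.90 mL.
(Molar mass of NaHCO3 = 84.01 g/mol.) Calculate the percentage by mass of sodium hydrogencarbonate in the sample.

NaHCO3 + HCl → NaCl + H2O + CO2
n(HCl) per titration = 0.02490 × 0.2425 = 6.038 × 10^-3 mol
n(NaHCO3) in each aliquot = 6.038 × 10^-3 mol (1:1 ratio)
n(NaHCO3) in the whole flask = 6.038 × 10^-3 × 250.0/50.00 = 0.03019 mol
mass of NaHCO3 = 0.03019 × 84.01 = 2.536 g
% NaHCO3 = 2.536 / 4.533 × 100 = 55.95 %

55.95 %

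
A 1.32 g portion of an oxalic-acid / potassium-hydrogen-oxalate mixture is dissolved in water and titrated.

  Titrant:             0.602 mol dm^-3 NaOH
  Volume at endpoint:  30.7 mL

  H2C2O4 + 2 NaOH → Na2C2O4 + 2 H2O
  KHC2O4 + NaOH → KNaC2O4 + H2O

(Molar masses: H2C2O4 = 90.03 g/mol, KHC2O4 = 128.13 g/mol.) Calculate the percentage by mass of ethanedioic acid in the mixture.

n(NaOH) = 0.0307 × 0.602 = 0.0185 mol
Let x = n(H2C2O4), y = n(KHC2O4).
Titrant: 2x + 1y = 0.0185;  mass: 90.03x + 128.13y = 1.32
Solving, x = 6.30 × 10^-3 mol, y = 5.87 × 10^-3 mol
mass of H2C2O4 = 6.30 × 10^-3 × 90.03 = 0.568 g
% H2C2O4 = 0.568 / 1.32 × 100 = 43.0 %

43.0 %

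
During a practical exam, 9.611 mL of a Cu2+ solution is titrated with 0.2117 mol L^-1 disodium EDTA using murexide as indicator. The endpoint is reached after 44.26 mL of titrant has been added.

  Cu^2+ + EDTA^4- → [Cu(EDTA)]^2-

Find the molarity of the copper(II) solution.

0.9749 mol/L

n(EDTA) = 0.04426 L × 0.2117 mol/L = 9.370 × 10^-3 mol
n(Cu2+) = 9.370 × 10^-3 mol (1:1 mole ratio)
[Cu2+] = 9.370 × 10^-3 mol / 0.009611 L = 0.9749 mol/L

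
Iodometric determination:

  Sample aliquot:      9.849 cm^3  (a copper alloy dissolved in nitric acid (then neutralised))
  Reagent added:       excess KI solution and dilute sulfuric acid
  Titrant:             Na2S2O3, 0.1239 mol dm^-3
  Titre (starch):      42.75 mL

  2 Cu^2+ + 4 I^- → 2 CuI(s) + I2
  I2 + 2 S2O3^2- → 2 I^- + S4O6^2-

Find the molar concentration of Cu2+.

n(S2O3^2-) = 0.04275 × 0.1239 = 5.297 × 10^-3 mol
n(I2) = n(S2O3^2-)/2 = 2.648 × 10^-3 mol
From the 2:1 ratio, n(Cu2+) in the aliquot = 2/1 × 2.648 × 10^-3 = 5.297 × 10^-3 mol
[Cu2+] = 5.297 × 10^-3 / 0.009849 = 0.5378 mol/L

0.5378 mol/L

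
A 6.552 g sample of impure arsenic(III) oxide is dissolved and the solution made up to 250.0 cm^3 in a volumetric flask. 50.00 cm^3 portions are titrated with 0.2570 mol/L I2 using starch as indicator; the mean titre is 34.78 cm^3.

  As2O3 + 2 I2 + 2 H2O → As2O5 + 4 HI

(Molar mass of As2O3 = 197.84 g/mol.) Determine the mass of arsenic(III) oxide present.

4.421 g

n(I2) per titration = 0.03478 × 0.2570 = 8.938 × 10^-3 mol
From the 1:2 ratio, n(As2O3) in each aliquot = 1/2 × 8.938 × 10^-3 = 4.469 × 10^-3 mol
n(As2O3) in the whole flask = 4.469 × 10^-3 × 250.0/50.00 = 0.02235 mol
mass of As2O3 = 0.02235 × 197.84 = 4.421 g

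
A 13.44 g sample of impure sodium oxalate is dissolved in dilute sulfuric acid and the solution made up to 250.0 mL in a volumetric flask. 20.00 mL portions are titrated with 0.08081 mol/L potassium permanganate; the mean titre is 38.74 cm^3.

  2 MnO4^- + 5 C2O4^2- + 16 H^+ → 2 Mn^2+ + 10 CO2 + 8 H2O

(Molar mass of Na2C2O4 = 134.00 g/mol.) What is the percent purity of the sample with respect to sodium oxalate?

97.54 %

n(KMnO4) per titration = 0.03874 × 0.08081 = 3.131 × 10^-3 mol
From the 5:2 ratio, n(Na2C2O4) in each aliquot = 5/2 × 3.131 × 10^-3 = 7.826 × 10^-3 mol
n(Na2C2O4) in the whole flask = 7.826 × 10^-3 × 250.0/20.00 = 0.09783 mol
mass of Na2C2O4 = 0.09783 × 134.00 = 13.11 g
% Na2C2O4 = 13.11 / 13.44 × 100 = 97.54 %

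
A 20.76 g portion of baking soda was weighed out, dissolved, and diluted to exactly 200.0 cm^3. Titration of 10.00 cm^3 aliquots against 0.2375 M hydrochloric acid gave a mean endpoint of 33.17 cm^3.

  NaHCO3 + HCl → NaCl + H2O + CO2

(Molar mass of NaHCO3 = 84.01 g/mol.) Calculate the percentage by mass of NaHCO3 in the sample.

n(HCl) per titration = 0.03317 × 0.2375 = 7.878 × 10^-3 mol
n(NaHCO3) in each aliquot = 7.878 × 10^-3 mol (1:1 ratio)
n(NaHCO3) in the whole flask = 7.878 × 10^-3 × 200.0/10.00 = 0.1576 mol
mass of NaHCO3 = 0.1576 × 84.01 = 13.24 g
% NaHCO3 = 13.24 / 20.76 × 100 = 63.76 %

63.76 %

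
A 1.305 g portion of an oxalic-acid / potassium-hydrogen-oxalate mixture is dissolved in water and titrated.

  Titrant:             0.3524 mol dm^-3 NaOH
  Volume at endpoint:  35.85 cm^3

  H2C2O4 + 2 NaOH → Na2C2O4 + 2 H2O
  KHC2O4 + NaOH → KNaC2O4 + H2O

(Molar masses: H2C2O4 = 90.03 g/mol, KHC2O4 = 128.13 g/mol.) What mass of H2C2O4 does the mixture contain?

0.1699 g

n(NaOH) = 0.03585 × 0.3524 = 0.01263 mol
Let x = n(H2C2O4), y = n(KHC2O4).
Titrant: 2x + 1y = 0.01263;  mass: 90.03x + 128.13y = 1.305
Solving, x = 1.887 × 10^-3 mol, y = 8.859 × 10^-3 mol
mass of H2C2O4 = 1.887 × 10^-3 × 90.03 = 0.1699 g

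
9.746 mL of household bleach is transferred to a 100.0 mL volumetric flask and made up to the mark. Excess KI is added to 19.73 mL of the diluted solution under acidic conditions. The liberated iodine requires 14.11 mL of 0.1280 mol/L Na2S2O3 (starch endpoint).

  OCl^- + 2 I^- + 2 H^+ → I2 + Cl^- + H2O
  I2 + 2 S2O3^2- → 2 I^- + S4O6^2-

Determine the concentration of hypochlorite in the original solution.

n(S2O3^2-) = 0.01411 × 0.1280 = 1.806 × 10^-3 mol
n(I2) = n(S2O3^2-)/2 = 9.030 × 10^-4 mol
n(OCl^-) in the aliquot = 9.030 × 10^-4 mol (1:1 ratio)
[OCl^-]_dilute = 9.030 × 10^-4 / 0.01973 = 0.04577 mol/L
[OCl^-]_original = 0.04577 × 100.0/9.746 = 0.4696 mol/L

0.4696 mol/L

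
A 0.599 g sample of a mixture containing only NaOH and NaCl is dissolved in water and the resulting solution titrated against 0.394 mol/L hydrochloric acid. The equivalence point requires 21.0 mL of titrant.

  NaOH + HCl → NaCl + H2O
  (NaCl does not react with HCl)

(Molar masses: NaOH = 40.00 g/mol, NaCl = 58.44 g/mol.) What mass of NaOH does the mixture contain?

n(HCl) = 0.0210 × 0.394 = 8.27 × 10^-3 mol
Let x = n(NaOH), y = n(NaCl).
Titrant: 1x = 8.27 × 10^-3;  mass: 40.00x + 58.44y = 0.599
Solving, x = 8.27 × 10^-3 mol, y = 4.59 × 10^-3 mol
mass of NaOH = 8.27 × 10^-3 × 40.00 = 0.331 g

0.331 g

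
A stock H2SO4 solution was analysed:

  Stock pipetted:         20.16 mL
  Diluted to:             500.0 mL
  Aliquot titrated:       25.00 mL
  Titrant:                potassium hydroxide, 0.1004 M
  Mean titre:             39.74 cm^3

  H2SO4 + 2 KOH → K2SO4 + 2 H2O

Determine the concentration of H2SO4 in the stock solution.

n(KOH) = 0.03974 × 0.1004 = 3.990 × 10^-3 mol
From the 1:2 ratio, n(H2SO4) in the aliquot = 1/2 × 3.990 × 10^-3 = 1.995 × 10^-3 mol
[H2SO4]_dilute = 1.995 × 10^-3 / 0.02500 = 0.07980 mol/L
Dilution factor = 500.0 / 20.16 = 24.80
[H2SO4]_stock = 0.07980 × 24.80 = 1.979 mol/L

1.979 M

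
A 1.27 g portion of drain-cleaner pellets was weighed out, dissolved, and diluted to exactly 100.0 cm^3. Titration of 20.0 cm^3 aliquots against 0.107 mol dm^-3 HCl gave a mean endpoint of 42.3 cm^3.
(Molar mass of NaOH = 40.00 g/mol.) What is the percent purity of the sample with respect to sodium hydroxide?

71.3 %

NaOH + HCl → NaCl + H2O
n(HCl) per titration = 0.0423 × 0.107 = 4.53 × 10^-3 mol
n(NaOH) in each aliquot = 4.53 × 10^-3 mol (1:1 ratio)
n(NaOH) in the whole flask = 4.53 × 10^-3 × 100.0/20.0 = 0.0226 mol
mass of NaOH = 0.0226 × 40.00 = 0.905 g
% NaOH = 0.905 / 1.27 × 100 = 71.3 %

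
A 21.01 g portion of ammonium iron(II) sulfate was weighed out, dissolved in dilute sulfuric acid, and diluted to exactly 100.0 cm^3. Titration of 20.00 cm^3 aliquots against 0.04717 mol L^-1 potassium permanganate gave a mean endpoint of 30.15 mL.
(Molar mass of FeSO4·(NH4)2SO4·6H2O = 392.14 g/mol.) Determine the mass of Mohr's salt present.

13.94 g

MnO4^- + 5 Fe^2+ + 8 H^+ → Mn^2+ + 5 Fe^3+ + 4 H2O
n(KMnO4) per titration = 0.03015 × 0.04717 = 1.422 × 10^-3 mol
From the 5:1 ratio, n(FeSO4·(NH4)2SO4·6H2O) in each aliquot = 5/1 × 1.422 × 10^-3 = 7.111 × 10^-3 mol
n(FeSO4·(NH4)2SO4·6H2O) in the whole flask = 7.111 × 10^-3 × 100.0/20.00 = 0.03555 mol
mass of FeSO4·(NH4)2SO4·6H2O = 0.03555 × 392.14 = 13.94 g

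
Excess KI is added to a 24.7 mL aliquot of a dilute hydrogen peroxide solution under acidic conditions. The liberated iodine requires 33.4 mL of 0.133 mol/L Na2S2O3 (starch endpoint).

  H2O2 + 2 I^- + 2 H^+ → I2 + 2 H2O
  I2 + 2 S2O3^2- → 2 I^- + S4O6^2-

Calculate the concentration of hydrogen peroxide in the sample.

0.0899 mol/L

n(S2O3^2-) = 0.0334 × 0.133 = 4.44 × 10^-3 mol
n(I2) = n(S2O3^2-)/2 = 2.22 × 10^-3 mol
n(H2O2) in the aliquot = 2.22 × 10^-3 mol (1:1 ratio)
[H2O2] = 2.22 × 10^-3 / 0.0247 = 0.0899 mol/L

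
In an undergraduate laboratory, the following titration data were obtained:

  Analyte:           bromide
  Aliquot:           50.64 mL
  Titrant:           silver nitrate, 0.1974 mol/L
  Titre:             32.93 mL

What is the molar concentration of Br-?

0.1284 mol/L

Ag^+ + Br^- → AgBr(s)
n(AgNO3) = 0.03293 L × 0.1974 mol/L = 6.500 × 10^-3 mol
n(Br-) = 6.500 × 10^-3 mol (1:1 mole ratio)
[Br-] = 6.500 × 10^-3 mol / 0.05064 L = 0.1284 mol/L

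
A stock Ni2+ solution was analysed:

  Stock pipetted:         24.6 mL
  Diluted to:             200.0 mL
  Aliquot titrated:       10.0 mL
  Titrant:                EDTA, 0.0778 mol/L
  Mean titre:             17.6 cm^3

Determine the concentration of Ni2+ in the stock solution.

Ni^2+ + EDTA^4- → [Ni(EDTA)]^2-
n(EDTA) = 0.0176 × 0.0778 = 1.37 × 10^-3 mol
n(Ni2+) in the aliquot = 1.37 × 10^-3 mol (1:1 ratio)
[Ni2+]_dilute = 1.37 × 10^-3 / 0.0100 = 0.137 mol/L
Dilution factor = 200.0 / 24.6 = 8.130
[Ni2+]_stock = 0.137 × 8.130 = 1.11 mol/L

1.11 mol/L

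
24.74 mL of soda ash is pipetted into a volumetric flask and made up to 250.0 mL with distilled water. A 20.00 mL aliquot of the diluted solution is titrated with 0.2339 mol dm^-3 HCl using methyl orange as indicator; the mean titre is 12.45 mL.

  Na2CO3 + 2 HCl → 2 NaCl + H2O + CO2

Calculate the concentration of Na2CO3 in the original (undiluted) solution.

n(HCl) = 0.01245 × 0.2339 = 2.912 × 10^-3 mol
From the 1:2 ratio, n(Na2CO3) in the aliquot = 1/2 × 2.912 × 10^-3 = 1.456 × 10^-3 mol
[Na2CO3]_dilute = 1.456 × 10^-3 / 0.02000 = 0.07280 mol/L
Dilution factor = 250.0 / 24.74 = 10.11
[Na2CO3]_stock = 0.07280 × 10.11 = 0.7357 mol/L

0.7357 mol/L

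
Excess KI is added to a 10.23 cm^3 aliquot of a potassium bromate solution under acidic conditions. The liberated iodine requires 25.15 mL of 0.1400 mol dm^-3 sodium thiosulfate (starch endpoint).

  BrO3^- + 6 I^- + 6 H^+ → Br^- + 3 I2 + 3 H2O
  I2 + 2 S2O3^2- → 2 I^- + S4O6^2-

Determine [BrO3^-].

0.05736 mol/L

n(S2O3^2-) = 0.02515 × 0.1400 = 3.521 × 10^-3 mol
n(I2) = n(S2O3^2-)/2 = 1.761 × 10^-3 mol
From the 1:3 ratio, n(BrO3^-) in the aliquot = 1/3 × 1.761 × 10^-3 = 5.868 × 10^-4 mol
[BrO3^-] = 5.868 × 10^-4 / 0.01023 = 0.05736 mol/L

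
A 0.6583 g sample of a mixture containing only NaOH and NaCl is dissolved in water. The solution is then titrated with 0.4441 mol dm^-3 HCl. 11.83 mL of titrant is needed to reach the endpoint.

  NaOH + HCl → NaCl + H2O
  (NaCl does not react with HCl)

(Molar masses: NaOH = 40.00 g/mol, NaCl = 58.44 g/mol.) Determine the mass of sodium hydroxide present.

0.2101 g

n(HCl) = 0.01183 × 0.4441 = 5.254 × 10^-3 mol
Let x = n(NaOH), y = n(NaCl).
Titrant: 1x = 5.254 × 10^-3;  mass: 40.00x + 58.44y = 0.6583
Solving, x = 5.254 × 10^-3 mol, y = 7.669 × 10^-3 mol
mass of NaOH = 5.254 × 10^-3 × 40.00 = 0.2101 g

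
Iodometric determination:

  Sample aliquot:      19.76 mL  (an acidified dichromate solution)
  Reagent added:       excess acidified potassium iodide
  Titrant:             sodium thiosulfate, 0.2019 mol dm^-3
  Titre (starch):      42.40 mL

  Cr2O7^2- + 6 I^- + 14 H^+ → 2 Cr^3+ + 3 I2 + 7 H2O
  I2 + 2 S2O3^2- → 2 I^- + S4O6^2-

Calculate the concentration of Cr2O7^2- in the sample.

0.07220 mol/L

n(S2O3^2-) = 0.04240 × 0.2019 = 8.561 × 10^-3 mol
n(I2) = n(S2O3^2-)/2 = 4.280 × 10^-3 mol
From the 1:3 ratio, n(Cr2O7^2-) in the aliquot = 1/3 × 4.280 × 10^-3 = 1.427 × 10^-3 mol
[Cr2O7^2-] = 1.427 × 10^-3 / 0.01976 = 0.07220 mol/L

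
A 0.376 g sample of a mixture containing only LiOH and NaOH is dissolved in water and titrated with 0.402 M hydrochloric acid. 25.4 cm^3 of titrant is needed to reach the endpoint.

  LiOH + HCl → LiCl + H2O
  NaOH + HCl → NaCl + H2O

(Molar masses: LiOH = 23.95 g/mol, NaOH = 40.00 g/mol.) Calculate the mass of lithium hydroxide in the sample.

n(HCl) = 0.0254 × 0.402 = 0.0102 mol
Let x = n(LiOH), y = n(NaOH).
Titrant: 1x + 1y = 0.0102;  mass: 23.95x + 40.00y = 0.376
Solving, x = 2.02 × 10^-3 mol, y = 8.19 × 10^-3 mol
mass of LiOH = 2.02 × 10^-3 × 23.95 = 0.0484 g

0.0484 g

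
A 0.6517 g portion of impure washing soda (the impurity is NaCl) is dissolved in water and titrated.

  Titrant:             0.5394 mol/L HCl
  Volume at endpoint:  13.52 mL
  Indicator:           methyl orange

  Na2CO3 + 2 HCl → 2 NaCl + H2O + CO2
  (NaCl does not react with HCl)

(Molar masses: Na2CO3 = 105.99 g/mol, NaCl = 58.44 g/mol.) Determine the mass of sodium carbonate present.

n(HCl) = 0.01352 × 0.5394 = 7.293 × 10^-3 mol
Let x = n(Na2CO3), y = n(NaCl).
Titrant: 2x = 7.293 × 10^-3;  mass: 105.99x + 58.44y = 0.6517
Solving, x = 3.646 × 10^-3 mol, y = 4.538 × 10^-3 mol
mass of Na2CO3 = 3.646 × 10^-3 × 105.99 = 0.3865 g

0.3865 g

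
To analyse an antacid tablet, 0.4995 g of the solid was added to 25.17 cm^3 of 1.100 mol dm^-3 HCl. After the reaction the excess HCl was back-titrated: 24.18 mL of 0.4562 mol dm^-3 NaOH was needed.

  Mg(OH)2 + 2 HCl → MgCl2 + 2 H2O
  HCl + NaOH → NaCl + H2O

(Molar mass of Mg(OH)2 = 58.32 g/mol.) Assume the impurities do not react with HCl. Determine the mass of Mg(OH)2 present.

n(HCl) added = 0.02517 × 1.100 = 0.02769 mol
n(NaOH) used in back-titration = 0.02418 × 0.4562 = 0.01103 mol
n(HCl) left over = 0.01103 mol (1:1 ratio)
n(HCl) consumed by analyte = 0.02769 − 0.01103 = 0.01666 mol
From the 1:2 ratio, n(Mg(OH)2) = 1/2 × 0.01666 = 8.328 × 10^-3 mol
mass of Mg(OH)2 = 8.328 × 10^-3 × 58.32 = 0.4857 g

0.4857 g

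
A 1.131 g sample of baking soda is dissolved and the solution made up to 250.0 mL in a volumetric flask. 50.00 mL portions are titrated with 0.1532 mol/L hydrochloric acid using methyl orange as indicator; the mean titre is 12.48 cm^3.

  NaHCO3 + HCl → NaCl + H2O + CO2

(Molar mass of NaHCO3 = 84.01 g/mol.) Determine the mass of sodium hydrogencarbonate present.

n(HCl) per titration = 0.01248 × 0.1532 = 1.912 × 10^-3 mol
n(NaHCO3) in each aliquot = 1.912 × 10^-3 mol (1:1 ratio)
n(NaHCO3) in the whole flask = 1.912 × 10^-3 × 250.0/50.00 = 9.560 × 10^-3 mol
mass of NaHCO3 = 9.560 × 10^-3 × 84.01 = 0.8031 g

0.8031 g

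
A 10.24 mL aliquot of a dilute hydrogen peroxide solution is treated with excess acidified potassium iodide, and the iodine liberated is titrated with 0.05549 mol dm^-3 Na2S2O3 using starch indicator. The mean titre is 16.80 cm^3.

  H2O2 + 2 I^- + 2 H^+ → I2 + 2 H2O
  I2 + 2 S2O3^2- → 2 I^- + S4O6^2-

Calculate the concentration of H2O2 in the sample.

0.04552 mol/L

n(S2O3^2-) = 0.01680 × 0.05549 = 9.322 × 10^-4 mol
n(I2) = n(S2O3^2-)/2 = 4.661 × 10^-4 mol
n(H2O2) in the aliquot = 4.661 × 10^-4 mol (1:1 ratio)
[H2O2] = 4.661 × 10^-4 / 0.01024 = 0.04552 mol/L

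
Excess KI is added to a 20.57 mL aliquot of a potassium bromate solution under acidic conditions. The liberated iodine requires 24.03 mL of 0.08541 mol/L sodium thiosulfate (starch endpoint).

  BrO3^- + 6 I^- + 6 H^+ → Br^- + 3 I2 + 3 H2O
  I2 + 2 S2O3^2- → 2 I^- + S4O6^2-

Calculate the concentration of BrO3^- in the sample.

0.01663 mol/L

n(S2O3^2-) = 0.02403 × 0.08541 = 2.052 × 10^-3 mol
n(I2) = n(S2O3^2-)/2 = 1.026 × 10^-3 mol
From the 1:3 ratio, n(BrO3^-) in the aliquot = 1/3 × 1.026 × 10^-3 = 3.421 × 10^-4 mol
[BrO3^-] = 3.421 × 10^-4 / 0.02057 = 0.01663 mol/L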